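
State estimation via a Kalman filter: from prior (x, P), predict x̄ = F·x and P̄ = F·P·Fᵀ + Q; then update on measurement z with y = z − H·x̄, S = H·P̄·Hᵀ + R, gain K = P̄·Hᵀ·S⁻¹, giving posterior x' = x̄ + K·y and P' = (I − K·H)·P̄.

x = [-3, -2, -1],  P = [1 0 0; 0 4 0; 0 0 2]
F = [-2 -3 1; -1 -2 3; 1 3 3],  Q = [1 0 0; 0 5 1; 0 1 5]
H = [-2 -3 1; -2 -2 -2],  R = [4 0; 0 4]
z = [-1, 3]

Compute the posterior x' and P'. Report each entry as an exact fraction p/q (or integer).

x' = [43189/20591, -1159/698, -83091/41182]
P' = [50793/20591 -581/349 -18233/20591; -581/349 496/349 194/349; -18233/20591 194/349 22380/20591]

x̄ = F·x = [11, 4, -12]
P̄ = F·P·Fᵀ + Q = [43 32 -32; 32 40 -6; -32 -6 60]
y = z − H·x̄ = [45, 9]
S = H·P̄·Hᵀ + R = [1144 524; 524 528]
K = P̄·Hᵀ·S⁻¹ = [-8491/41182 1719/41182; -33/349 -109/698; 6127/20591 -15593/41182]
x' = x̄ + K·y = [43189/20591, -1159/698, -83091/41182]
P' = (I − K·H)·P̄ = [50793/20591 -581/349 -18233/20591; -581/349 496/349 194/349; -18233/20591 194/349 22380/20591]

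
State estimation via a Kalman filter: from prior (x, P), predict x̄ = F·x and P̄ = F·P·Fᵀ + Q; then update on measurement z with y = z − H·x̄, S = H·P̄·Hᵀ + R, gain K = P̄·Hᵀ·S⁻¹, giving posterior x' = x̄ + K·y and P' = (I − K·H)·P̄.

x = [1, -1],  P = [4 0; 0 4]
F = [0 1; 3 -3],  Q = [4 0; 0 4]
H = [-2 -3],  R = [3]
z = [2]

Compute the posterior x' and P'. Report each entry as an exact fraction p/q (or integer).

x̄ = F·x = [-1, 6]
P̄ = F·P·Fᵀ + Q = [8 -12; -12 76]
y = z − H·x̄ = [18]
S = H·P̄·Hᵀ + R = [575]
K = P̄·Hᵀ·S⁻¹ = [4/115; -204/575]
x' = x̄ + K·y = [-43/115, -222/575]
P' = (I − K·H)·P̄ = [168/23 -564/115; -564/115 2084/575]

x' = [-43/115, -222/575]
P' = [168/23 -564/115; -564/115 2084/575]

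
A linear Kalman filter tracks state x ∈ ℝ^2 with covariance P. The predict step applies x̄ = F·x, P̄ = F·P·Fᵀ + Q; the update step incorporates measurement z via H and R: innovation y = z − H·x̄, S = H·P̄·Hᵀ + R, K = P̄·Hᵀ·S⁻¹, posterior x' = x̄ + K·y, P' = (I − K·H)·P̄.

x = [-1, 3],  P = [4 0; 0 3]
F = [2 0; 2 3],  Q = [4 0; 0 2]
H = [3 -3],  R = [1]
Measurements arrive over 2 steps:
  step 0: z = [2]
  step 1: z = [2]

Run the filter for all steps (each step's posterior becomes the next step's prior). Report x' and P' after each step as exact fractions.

step 0: x̄ = F·x = [-2, 7]
step 0: P̄ = F·P·Fᵀ + Q = [20 16; 16 45]
step 0: y = z − H·x̄ = [29]
step 0: S = H·P̄·Hᵀ + R = [298]
step 0: K = P̄·Hᵀ·S⁻¹ = [6/149; -87/298]
step 0: x' = x̄ + K·y = [-124/149, -437/298]
step 0: P' = (I − K·H)·P̄ = [2908/149 2906/149; 2906/149 5841/298]
step 1: x̄ = F·x = [-248/149, -1807/298]
step 1: P̄ = F·P·Fᵀ + Q = [12228/149 29068/149; 29068/149 146173/298]
step 1: y = z − H·x̄ = [-3337/298]
step 1: S = H·P̄·Hᵀ + R = [489511/298]
step 1: K = P̄·Hᵀ·S⁻¹ = [-101040/489511; -264111/489511]
step 1: x' = x̄ + K·y = [316688/489511, -10765/489511]
step 1: P' = (I − K·H)·P̄ = [5914092/489511 5947772/489511; 5947772/489511 6035809/489511]

step 0: x' = [-124/149, -437/298], P' = [2908/149 2906/149; 2906/149 5841/298]
step 1: x' = [316688/489511, -10765/489511], P' = [5914092/489511 5947772/489511; 5947772/489511 6035809/489511]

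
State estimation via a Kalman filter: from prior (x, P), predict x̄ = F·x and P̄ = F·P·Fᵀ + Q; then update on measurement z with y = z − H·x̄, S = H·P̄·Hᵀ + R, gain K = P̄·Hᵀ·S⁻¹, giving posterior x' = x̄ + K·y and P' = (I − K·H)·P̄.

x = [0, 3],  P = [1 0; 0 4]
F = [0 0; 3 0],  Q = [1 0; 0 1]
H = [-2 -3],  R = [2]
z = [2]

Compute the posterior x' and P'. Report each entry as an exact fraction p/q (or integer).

x' = [-1/24, -5/8]
P' = [23/24 -5/8; -5/8 5/8]

x̄ = F·x = [0, 0]
P̄ = F·P·Fᵀ + Q = [1 0; 0 10]
y = z − H·x̄ = [2]
S = H·P̄·Hᵀ + R = [96]
K = P̄·Hᵀ·S⁻¹ = [-1/48; -5/16]
x' = x̄ + K·y = [-1/24, -5/8]
P' = (I − K·H)·P̄ = [23/24 -5/8; -5/8 5/8]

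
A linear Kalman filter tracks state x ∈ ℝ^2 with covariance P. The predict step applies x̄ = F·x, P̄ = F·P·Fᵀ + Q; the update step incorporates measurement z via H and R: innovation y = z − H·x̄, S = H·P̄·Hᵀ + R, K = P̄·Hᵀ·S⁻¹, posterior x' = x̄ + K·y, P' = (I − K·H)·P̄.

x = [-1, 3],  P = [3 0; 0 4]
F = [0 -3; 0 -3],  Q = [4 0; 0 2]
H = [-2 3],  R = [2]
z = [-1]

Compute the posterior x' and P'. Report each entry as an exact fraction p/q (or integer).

x' = [-53/9, -13/3]
P' = [262/9 59/3; 59/3 27/2]

x̄ = F·x = [-9, -9]
P̄ = F·P·Fᵀ + Q = [40 36; 36 38]
y = z − H·x̄ = [8]
S = H·P̄·Hᵀ + R = [72]
K = P̄·Hᵀ·S⁻¹ = [7/18; 7/12]
x' = x̄ + K·y = [-53/9, -13/3]
P' = (I − K·H)·P̄ = [262/9 59/3; 59/3 27/2]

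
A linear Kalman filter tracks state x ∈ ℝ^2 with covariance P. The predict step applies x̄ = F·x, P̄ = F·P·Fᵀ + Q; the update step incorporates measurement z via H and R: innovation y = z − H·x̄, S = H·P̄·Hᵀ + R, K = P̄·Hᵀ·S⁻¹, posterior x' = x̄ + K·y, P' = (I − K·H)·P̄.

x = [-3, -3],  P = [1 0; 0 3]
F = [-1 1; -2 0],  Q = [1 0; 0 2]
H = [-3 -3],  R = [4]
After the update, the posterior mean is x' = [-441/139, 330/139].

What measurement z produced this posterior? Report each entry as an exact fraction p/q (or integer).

z = [3]

x̄ = F·x = [0, 6]
P̄ = F·P·Fᵀ + Q = [5 2; 2 6]
S = H·P̄·Hᵀ + R = [139]
K = P̄·Hᵀ·S⁻¹ = [-21/139; -24/139]
x' − x̄ = [-441/139, -504/139] = K·y
y = (KᵀK)⁻¹·Kᵀ·(x' − x̄) = [21]
z = y + H·x̄ = [21] + [-18] = [3]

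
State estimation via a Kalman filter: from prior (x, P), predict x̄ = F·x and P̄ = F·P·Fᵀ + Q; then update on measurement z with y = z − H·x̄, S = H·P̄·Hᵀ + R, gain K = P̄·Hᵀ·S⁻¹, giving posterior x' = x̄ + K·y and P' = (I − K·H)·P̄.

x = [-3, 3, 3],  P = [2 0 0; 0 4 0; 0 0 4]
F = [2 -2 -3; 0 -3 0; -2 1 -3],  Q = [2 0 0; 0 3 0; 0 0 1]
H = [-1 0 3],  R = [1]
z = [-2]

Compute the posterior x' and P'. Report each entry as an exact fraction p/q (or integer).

x' = [-4009/192, -173/32, -2921/384]
P' = [5951/96 379/16 3967/192; 379/16 237/8 251/32; 3967/192 251/32 2687/384]

x̄ = F·x = [-21, -9, 0]
P̄ = F·P·Fᵀ + Q = [62 24 20; 24 39 -12; 20 -12 49]
y = z − H·x̄ = [-23]
S = H·P̄·Hᵀ + R = [384]
K = P̄·Hᵀ·S⁻¹ = [-1/192; -5/32; 127/384]
x' = x̄ + K·y = [-4009/192, -173/32, -2921/384]
P' = (I − K·H)·P̄ = [5951/96 379/16 3967/192; 379/16 237/8 251/32; 3967/192 251/32 2687/384]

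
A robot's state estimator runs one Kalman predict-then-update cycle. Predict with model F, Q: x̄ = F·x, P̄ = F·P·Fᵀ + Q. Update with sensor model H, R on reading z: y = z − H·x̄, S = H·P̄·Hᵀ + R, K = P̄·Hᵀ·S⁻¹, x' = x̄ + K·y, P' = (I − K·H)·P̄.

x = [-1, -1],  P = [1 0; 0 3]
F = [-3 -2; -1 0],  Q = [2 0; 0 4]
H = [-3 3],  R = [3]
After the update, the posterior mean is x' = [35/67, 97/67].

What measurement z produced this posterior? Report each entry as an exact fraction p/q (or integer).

z = [3]

x̄ = F·x = [5, 1]
P̄ = F·P·Fᵀ + Q = [23 3; 3 5]
S = H·P̄·Hᵀ + R = [201]
K = P̄·Hᵀ·S⁻¹ = [-20/67; 2/67]
x' − x̄ = [-300/67, 30/67] = K·y
y = (KᵀK)⁻¹·Kᵀ·(x' − x̄) = [15]
z = y + H·x̄ = [15] + [-12] = [3]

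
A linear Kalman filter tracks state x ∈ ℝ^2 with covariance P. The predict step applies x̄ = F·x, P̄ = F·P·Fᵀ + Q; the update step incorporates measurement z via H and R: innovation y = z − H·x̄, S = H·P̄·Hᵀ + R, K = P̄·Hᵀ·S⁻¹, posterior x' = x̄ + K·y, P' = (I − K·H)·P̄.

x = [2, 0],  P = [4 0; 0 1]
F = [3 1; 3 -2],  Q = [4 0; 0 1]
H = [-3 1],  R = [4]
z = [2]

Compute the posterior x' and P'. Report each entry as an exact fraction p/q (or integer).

x' = [1/15, 29/15]
P' = [689/210 1711/210; 1711/210 4889/210]

x̄ = F·x = [6, 6]
P̄ = F·P·Fᵀ + Q = [41 34; 34 41]
y = z − H·x̄ = [14]
S = H·P̄·Hᵀ + R = [210]
K = P̄·Hᵀ·S⁻¹ = [-89/210; -61/210]
x' = x̄ + K·y = [1/15, 29/15]
P' = (I − K·H)·P̄ = [689/210 1711/210; 1711/210 4889/210]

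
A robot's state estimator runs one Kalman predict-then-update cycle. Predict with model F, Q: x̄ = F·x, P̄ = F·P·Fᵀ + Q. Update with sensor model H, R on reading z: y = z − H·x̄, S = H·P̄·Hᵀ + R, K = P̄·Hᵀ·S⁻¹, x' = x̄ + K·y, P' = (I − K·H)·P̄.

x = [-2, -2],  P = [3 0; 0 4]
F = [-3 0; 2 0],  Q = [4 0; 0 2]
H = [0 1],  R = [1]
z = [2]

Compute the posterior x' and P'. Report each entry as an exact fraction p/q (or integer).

x̄ = F·x = [6, -4]
P̄ = F·P·Fᵀ + Q = [31 -18; -18 14]
y = z − H·x̄ = [6]
S = H·P̄·Hᵀ + R = [15]
K = P̄·Hᵀ·S⁻¹ = [-6/5; 14/15]
x' = x̄ + K·y = [-6/5, 8/5]
P' = (I − K·H)·P̄ = [47/5 -6/5; -6/5 14/15]

x' = [-6/5, 8/5]
P' = [47/5 -6/5; -6/5 14/15]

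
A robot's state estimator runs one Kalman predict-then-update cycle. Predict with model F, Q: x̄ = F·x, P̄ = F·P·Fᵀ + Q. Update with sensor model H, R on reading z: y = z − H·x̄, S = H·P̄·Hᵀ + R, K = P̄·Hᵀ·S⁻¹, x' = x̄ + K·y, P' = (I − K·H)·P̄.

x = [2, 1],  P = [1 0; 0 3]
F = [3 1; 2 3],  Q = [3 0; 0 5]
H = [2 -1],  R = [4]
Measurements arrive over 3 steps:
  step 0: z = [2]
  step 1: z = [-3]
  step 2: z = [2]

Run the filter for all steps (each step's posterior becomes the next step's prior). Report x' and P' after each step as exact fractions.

step 0: x̄ = F·x = [7, 7]
step 0: P̄ = F·P·Fᵀ + Q = [15 15; 15 36]
step 0: y = z − H·x̄ = [-5]
step 0: S = H·P̄·Hᵀ + R = [40]
step 0: K = P̄·Hᵀ·S⁻¹ = [3/8; -3/20]
step 0: x' = x̄ + K·y = [41/8, 31/4]
step 0: P' = (I − K·H)·P̄ = [75/8 69/4; 69/4 351/10]
step 1: x̄ = F·x = [185/8, 67/2]
step 1: P̄ = F·P·Fᵀ + Q = [9039/40 3513/10; 3513/10 2827/5]
step 1: y = z − H·x̄ = [-63/4]
step 1: S = H·P̄·Hᵀ + R = [681/10]
step 1: K = P̄·Hᵀ·S⁻¹ = [671/454; 1372/681]
step 1: x' = x̄ + K·y = [-139/908, 803/454]
step 1: P' = (I − K·H)·P̄ = [70113/908 67429/454; 67429/454 196799/681]
step 2: x̄ = F·x = [1189/908, 5]
step 2: P̄ = F·P·Fᵀ + Q = [5115863/2724 2964; 2964 4697]
step 2: y = z − H·x̄ = [1989/454]
step 2: S = H·P̄·Hᵀ + R = [243308/681]
step 2: K = P̄·Hᵀ·S⁻¹ = [1078895/486616; 838311/243308]
step 2: x' = x̄ + K·y = [825217/74864, 752189/37432]
step 2: P' = (I − K·H)·P̄ = [118525659/973232 114210079/486616; 114210079/486616 110856835/243308]

step 0: x' = [41/8, 31/4], P' = [75/8 69/4; 69/4 351/10]
step 1: x' = [-139/908, 803/454], P' = [70113/908 67429/454; 67429/454 196799/681]
step 2: x' = [825217/74864, 752189/37432], P' = [118525659/973232 114210079/486616; 114210079/486616 110856835/243308]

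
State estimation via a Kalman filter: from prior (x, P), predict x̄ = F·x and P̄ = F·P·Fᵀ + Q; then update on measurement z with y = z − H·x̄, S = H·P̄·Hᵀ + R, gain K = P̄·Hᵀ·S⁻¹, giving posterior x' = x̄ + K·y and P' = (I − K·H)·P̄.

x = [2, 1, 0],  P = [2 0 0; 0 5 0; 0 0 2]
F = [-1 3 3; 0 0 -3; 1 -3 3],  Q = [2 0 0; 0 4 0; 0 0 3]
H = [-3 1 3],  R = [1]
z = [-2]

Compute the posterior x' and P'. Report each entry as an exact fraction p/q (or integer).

x' = [67/220, 1/20, -167/440]
P' = [6071/440 -567/40 16249/880; -567/40 869/40 -1713/80; 16249/880 -1713/80 45151/1760]

x̄ = F·x = [1, 0, -1]
P̄ = F·P·Fᵀ + Q = [67 -18 -29; -18 22 -18; -29 -18 68]
y = z − H·x̄ = [4]
S = H·P̄·Hᵀ + R = [1760]
K = P̄·Hᵀ·S⁻¹ = [-153/880; 1/80; 273/1760]
x' = x̄ + K·y = [67/220, 1/20, -167/440]
P' = (I − K·H)·P̄ = [6071/440 -567/40 16249/880; -567/40 869/40 -1713/80; 16249/880 -1713/80 45151/1760]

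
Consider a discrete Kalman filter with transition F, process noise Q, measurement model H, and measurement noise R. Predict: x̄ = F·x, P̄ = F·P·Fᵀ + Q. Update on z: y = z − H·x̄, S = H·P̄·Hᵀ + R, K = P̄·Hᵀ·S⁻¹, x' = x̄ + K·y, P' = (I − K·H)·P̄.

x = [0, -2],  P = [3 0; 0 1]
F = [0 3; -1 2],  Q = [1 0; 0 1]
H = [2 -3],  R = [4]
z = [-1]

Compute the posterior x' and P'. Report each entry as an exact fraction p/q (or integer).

x̄ = F·x = [-6, -4]
P̄ = F·P·Fᵀ + Q = [10 6; 6 8]
y = z − H·x̄ = [-1]
S = H·P̄·Hᵀ + R = [44]
K = P̄·Hᵀ·S⁻¹ = [1/22; -3/11]
x' = x̄ + K·y = [-133/22, -41/11]
P' = (I − K·H)·P̄ = [109/11 72/11; 72/11 52/11]

x' = [-133/22, -41/11]
P' = [109/11 72/11; 72/11 52/11]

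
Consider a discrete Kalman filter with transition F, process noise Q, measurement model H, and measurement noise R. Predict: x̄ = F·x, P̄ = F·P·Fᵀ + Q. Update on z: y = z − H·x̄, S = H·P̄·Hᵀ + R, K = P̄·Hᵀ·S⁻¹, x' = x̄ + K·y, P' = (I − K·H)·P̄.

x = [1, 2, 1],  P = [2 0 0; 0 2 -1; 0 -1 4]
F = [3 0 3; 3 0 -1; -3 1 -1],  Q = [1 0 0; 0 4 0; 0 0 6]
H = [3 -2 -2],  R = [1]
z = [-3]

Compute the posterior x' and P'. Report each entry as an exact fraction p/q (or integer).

x' = [363/316, 172/79, 327/316]
P' = [1393/316 620/79 -427/316; 620/79 6146/237 -3355/237; -427/316 -3355/237 11567/948]

x̄ = F·x = [6, 2, -2]
P̄ = F·P·Fᵀ + Q = [55 6 -33; 6 26 -13; -33 -13 32]
y = z − H·x̄ = [-21]
S = H·P̄·Hᵀ + R = [948]
K = P̄·Hᵀ·S⁻¹ = [73/316; -2/237; -137/948]
x' = x̄ + K·y = [363/316, 172/79, 327/316]
P' = (I − K·H)·P̄ = [1393/316 620/79 -427/316; 620/79 6146/237 -3355/237; -427/316 -3355/237 11567/948]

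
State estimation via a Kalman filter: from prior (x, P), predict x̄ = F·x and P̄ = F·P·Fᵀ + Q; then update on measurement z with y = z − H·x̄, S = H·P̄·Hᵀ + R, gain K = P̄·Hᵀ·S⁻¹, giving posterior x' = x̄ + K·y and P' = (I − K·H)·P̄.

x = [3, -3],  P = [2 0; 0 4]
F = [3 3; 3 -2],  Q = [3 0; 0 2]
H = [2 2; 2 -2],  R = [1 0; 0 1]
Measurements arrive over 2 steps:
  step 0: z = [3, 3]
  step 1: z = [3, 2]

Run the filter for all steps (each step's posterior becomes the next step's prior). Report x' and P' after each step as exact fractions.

step 0: x̄ = F·x = [0, 15]
step 0: P̄ = F·P·Fᵀ + Q = [57 -6; -6 36]
step 0: y = z − H·x̄ = [-27, 33]
step 0: S = H·P̄·Hᵀ + R = [325 84; 84 421]
step 0: K = P̄·Hᵀ·S⁻¹ = [32358/129769 32382/129769; 32316/129769 -32340/129769]
step 0: x' = x̄ + K·y = [194940/129769, 6783/129769]
step 0: P' = (I − K·H)·P̄ = [16185/129769 -6/129769; -6/129769 16164/129769]
step 1: x̄ = F·x = [605169/129769, 571254/129769]
step 1: P̄ = F·P·Fᵀ + Q = [680340/129769 48663/129769; 48663/129769 469931/129769]
step 1: y = z − H·x̄ = [-1963539/129769, 191708/129769]
step 1: S = H·P̄·Hᵀ + R = [5120157/129769 841636/129769; 841636/129769 4341549/129769]
step 1: K = P̄·Hᵀ·S⁻¹ = [40585350/165841313 40390698/165841313; 40164532/165841313 -39969880/165841313]
step 1: x' = x̄ + K·y = [218960799/165841313, 63268906/165841313]
step 1: P' = (I − K·H)·P̄ = [20244012/165841313 48663/165841313; 48663/165841313 20033603/165841313]

step 0: x' = [194940/129769, 6783/129769], P' = [16185/129769 -6/129769; -6/129769 16164/129769]
step 1: x' = [218960799/165841313, 63268906/165841313], P' = [20244012/165841313 48663/165841313; 48663/165841313 20033603/165841313]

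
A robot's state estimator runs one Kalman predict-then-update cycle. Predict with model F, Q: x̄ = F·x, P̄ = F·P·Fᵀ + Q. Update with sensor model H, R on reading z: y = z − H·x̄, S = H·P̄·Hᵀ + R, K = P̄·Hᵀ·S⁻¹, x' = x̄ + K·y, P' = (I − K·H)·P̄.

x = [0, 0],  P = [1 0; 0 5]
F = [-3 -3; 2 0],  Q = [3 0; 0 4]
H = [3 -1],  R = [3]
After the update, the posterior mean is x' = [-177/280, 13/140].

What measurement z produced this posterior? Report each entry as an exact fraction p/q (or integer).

x̄ = F·x = [0, 0]
P̄ = F·P·Fᵀ + Q = [57 -6; -6 8]
S = H·P̄·Hᵀ + R = [560]
K = P̄·Hᵀ·S⁻¹ = [177/560; -13/280]
x' − x̄ = [-177/280, 13/140] = K·y
y = (KᵀK)⁻¹·Kᵀ·(x' − x̄) = [-2]
z = y + H·x̄ = [-2] + [0] = [-2]

z = [-2]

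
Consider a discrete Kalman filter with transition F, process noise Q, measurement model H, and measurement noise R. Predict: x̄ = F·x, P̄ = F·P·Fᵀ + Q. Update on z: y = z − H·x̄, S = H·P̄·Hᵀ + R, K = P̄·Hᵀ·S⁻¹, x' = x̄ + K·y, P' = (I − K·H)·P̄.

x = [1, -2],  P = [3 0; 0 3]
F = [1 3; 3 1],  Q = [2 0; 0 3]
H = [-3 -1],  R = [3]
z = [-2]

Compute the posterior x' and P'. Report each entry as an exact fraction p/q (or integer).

x̄ = F·x = [-5, 1]
P̄ = F·P·Fᵀ + Q = [32 18; 18 33]
y = z − H·x̄ = [-16]
S = H·P̄·Hᵀ + R = [432]
K = P̄·Hᵀ·S⁻¹ = [-19/72; -29/144]
x' = x̄ + K·y = [-7/9, 38/9]
P' = (I − K·H)·P̄ = [23/12 -119/24; -119/24 743/48]

x' = [-7/9, 38/9]
P' = [23/12 -119/24; -119/24 743/48]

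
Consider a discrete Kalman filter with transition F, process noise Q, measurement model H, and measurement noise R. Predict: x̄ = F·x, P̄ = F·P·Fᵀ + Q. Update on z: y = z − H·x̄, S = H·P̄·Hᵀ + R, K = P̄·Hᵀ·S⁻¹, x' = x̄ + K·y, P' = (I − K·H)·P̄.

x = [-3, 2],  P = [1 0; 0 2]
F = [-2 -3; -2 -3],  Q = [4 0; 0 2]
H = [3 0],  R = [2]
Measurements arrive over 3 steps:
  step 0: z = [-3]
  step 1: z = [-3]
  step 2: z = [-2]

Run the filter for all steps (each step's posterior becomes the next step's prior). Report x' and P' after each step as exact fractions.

step 0: x̄ = F·x = [0, 0]
step 0: P̄ = F·P·Fᵀ + Q = [26 22; 22 24]
step 0: y = z − H·x̄ = [-3]
step 0: S = H·P̄·Hᵀ + R = [236]
step 0: K = P̄·Hᵀ·S⁻¹ = [39/118; 33/118]
step 0: x' = x̄ + K·y = [-117/118, -99/118]
step 0: P' = (I − K·H)·P̄ = [13/59 11/59; 11/59 327/59]
step 1: x̄ = F·x = [9/2, 9/2]
step 1: P̄ = F·P·Fᵀ + Q = [57 53; 53 55]
step 1: y = z − H·x̄ = [-33/2]
step 1: S = H·P̄·Hᵀ + R = [515]
step 1: K = P̄·Hᵀ·S⁻¹ = [171/515; 159/515]
step 1: x' = x̄ + K·y = [-504/515, -306/515]
step 1: P' = (I − K·H)·P̄ = [114/515 106/515; 106/515 3044/515]
step 2: x̄ = F·x = [1926/515, 1926/515]
step 2: P̄ = F·P·Fᵀ + Q = [31184/515 29124/515; 29124/515 30154/515]
step 2: y = z − H·x̄ = [-6808/515]
step 2: S = H·P̄·Hᵀ + R = [281686/515]
step 2: K = P̄·Hᵀ·S⁻¹ = [46776/140843; 43686/140843]
step 2: x' = x̄ + K·y = [-91626/140843, -50778/140843]
step 2: P' = (I − K·H)·P̄ = [31184/140843 29124/140843; 29124/140843 835042/140843]

step 0: x' = [-117/118, -99/118], P' = [13/59 11/59; 11/59 327/59]
step 1: x' = [-504/515, -306/515], P' = [114/515 106/515; 106/515 3044/515]
step 2: x' = [-91626/140843, -50778/140843], P' = [31184/140843 29124/140843; 29124/140843 835042/140843]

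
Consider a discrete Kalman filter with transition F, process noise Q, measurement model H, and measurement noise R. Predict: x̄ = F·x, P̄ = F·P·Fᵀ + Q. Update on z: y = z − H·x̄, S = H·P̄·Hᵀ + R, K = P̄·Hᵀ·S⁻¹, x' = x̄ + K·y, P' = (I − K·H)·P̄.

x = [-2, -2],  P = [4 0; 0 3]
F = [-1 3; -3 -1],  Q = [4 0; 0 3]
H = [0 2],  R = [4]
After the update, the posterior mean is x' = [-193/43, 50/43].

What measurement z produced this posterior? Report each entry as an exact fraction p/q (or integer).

z = [2]

x̄ = F·x = [-4, 8]
P̄ = F·P·Fᵀ + Q = [35 3; 3 42]
S = H·P̄·Hᵀ + R = [172]
K = P̄·Hᵀ·S⁻¹ = [3/86; 21/43]
x' − x̄ = [-21/43, -294/43] = K·y
y = (KᵀK)⁻¹·Kᵀ·(x' − x̄) = [-14]
z = y + H·x̄ = [-14] + [16] = [2]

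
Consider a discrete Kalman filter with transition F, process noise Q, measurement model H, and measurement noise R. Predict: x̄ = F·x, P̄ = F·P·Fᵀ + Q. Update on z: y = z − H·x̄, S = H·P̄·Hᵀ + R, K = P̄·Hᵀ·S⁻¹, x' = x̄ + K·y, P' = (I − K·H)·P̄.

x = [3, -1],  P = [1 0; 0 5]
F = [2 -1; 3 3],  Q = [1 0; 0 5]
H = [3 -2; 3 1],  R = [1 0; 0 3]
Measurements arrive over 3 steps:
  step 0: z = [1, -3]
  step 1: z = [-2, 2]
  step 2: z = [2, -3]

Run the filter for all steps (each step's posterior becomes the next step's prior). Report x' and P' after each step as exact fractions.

step 0: x̄ = F·x = [7, 6]
step 0: P̄ = F·P·Fᵀ + Q = [10 -9; -9 59]
step 0: y = z − H·x̄ = [-8, -30]
step 0: S = H·P̄·Hᵀ + R = [435 -1; -1 98]
step 0: K = P̄·Hᵀ·S⁻¹ = [4725/42629 9183/42629; -14178/42629 13775/42629]
step 0: x' = x̄ + K·y = [-14887/42629, -44052/42629]
step 0: P' = (I − K·H)·P̄ = [6647/42629 7608/42629; 7608/42629 18501/42629]
step 1: x̄ = F·x = [14278/42629, -176817/42629]
step 1: P̄ = F·P·Fᵀ + Q = [57286/42629 7203/42629; 7203/42629 576421/42629]
step 1: y = z − H·x̄ = [-481726/42629, 219241/42629]
step 1: S = H·P̄·Hᵀ + R = [2777451/42629 -658877/42629; -658877/42629 1263100/42629]
step 1: K = P̄·Hᵀ·S⁻¹ = [7432893/72112399 14100135/72112399; -24275310/72112399 21479641/72112399]
step 1: x' = x̄ + K·y = [309151/1758839, 2089822/1758839]
step 1: P' = (I − K·H)·P̄ = [10225967/72112399 11622504/72112399; 11622504/72112399 29571411/72112399]
step 2: x̄ = F·x = [-1471520/1758839, 7196919/1758839]
step 2: P̄ = F·P·Fᵀ + Q = [96097662/72112399 7509081/72112399; 7509081/72112399 927943469/72112399]
step 2: y = z − H·x̄ = [22326076/1758839, -8058876/1758839]
step 2: S = H·P̄·Hᵀ + R = [4558656261/72112399 -1013535223/72112399; -1013535223/72112399 2054214110/72112399]
step 2: K = P̄·Hᵀ·S⁻¹ = [11942063019/115613992619 22540279161/115613992619; -38866794726/115613992619 34317186353/115613992619]
step 2: x' = x̄ + K·y = [-48417285848/115613992619, -177524163537/115613992619]
step 2: P' = (I − K·H)·P̄ = [16353748665/115613992619 18559591488/115613992619; 18559591488/115613992619 47272784595/115613992619]

step 0: x' = [-14887/42629, -44052/42629], P' = [6647/42629 7608/42629; 7608/42629 18501/42629]
step 1: x' = [309151/1758839, 2089822/1758839], P' = [10225967/72112399 11622504/72112399; 11622504/72112399 29571411/72112399]
step 2: x' = [-48417285848/115613992619, -177524163537/115613992619], P' = [16353748665/115613992619 18559591488/115613992619; 18559591488/115613992619 47272784595/115613992619]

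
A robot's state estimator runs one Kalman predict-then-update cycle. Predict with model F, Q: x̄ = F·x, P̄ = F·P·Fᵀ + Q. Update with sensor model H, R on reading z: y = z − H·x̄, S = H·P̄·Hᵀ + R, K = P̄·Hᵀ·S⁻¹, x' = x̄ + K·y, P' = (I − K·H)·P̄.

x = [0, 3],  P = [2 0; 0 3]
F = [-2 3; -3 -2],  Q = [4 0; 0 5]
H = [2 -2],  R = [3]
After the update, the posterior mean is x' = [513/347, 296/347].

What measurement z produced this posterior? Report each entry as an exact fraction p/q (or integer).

z = [1]

x̄ = F·x = [9, -6]
P̄ = F·P·Fᵀ + Q = [39 -6; -6 35]
S = H·P̄·Hᵀ + R = [347]
K = P̄·Hᵀ·S⁻¹ = [90/347; -82/347]
x' − x̄ = [-2610/347, 2378/347] = K·y
y = (KᵀK)⁻¹·Kᵀ·(x' − x̄) = [-29]
z = y + H·x̄ = [-29] + [30] = [1]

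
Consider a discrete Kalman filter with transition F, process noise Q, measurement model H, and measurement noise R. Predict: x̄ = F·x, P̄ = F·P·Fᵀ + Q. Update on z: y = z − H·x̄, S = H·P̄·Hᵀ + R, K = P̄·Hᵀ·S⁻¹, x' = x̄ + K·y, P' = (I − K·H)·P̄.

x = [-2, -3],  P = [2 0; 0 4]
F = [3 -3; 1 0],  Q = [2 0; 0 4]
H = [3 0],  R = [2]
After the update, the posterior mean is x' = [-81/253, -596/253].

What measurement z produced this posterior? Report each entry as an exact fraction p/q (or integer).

x̄ = F·x = [3, -2]
P̄ = F·P·Fᵀ + Q = [56 6; 6 6]
S = H·P̄·Hᵀ + R = [506]
K = P̄·Hᵀ·S⁻¹ = [84/253; 9/253]
x' − x̄ = [-840/253, -90/253] = K·y
y = (KᵀK)⁻¹·Kᵀ·(x' − x̄) = [-10]
z = y + H·x̄ = [-10] + [9] = [-1]

z = [-1]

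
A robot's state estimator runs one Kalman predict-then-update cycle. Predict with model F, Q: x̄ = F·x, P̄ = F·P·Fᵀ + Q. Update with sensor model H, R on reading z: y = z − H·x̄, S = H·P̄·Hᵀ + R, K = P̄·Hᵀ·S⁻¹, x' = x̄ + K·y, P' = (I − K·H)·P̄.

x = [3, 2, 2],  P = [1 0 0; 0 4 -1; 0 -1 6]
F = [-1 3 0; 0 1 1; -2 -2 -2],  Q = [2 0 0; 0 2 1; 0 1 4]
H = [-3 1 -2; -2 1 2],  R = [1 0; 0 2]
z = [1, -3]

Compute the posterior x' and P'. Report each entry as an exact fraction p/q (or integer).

x̄ = F·x = [3, 4, -14]
P̄ = F·P·Fᵀ + Q = [39 9 -16; 9 10 -15; -16 -15 40]
y = z − H·x̄ = [-22, 27]
S = H·P̄·Hᵀ + R = [336 71; 71 360]
K = P̄·Hᵀ·S⁻¹ = [-20189/115919 -28540/115919; 7378/115919 -13691/115919; -1253/6101 1891/6101]
x' = x̄ + K·y = [21335/115919, -68297/115919, -6791/6101]
P' = (I − K·H)·P̄ = [103937/115919 221208/115919 -1853/6101; 221208/115919 543018/115919 -3368/6101; -1853/6101 -3368/6101 1722/6101]

x' = [21335/115919, -68297/115919, -6791/6101]
P' = [103937/115919 221208/115919 -1853/6101; 221208/115919 543018/115919 -3368/6101; -1853/6101 -3368/6101 1722/6101]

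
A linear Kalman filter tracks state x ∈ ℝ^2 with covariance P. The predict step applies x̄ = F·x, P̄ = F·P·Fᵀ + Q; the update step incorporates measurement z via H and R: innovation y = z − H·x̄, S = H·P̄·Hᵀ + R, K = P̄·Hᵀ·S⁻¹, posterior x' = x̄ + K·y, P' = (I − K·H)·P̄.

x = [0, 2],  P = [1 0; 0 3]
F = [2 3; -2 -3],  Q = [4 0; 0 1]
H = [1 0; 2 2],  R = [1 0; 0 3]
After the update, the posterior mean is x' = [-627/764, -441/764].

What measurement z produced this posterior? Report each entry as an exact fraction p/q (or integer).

z = [-1, -3]

x̄ = F·x = [6, -6]
P̄ = F·P·Fᵀ + Q = [35 -31; -31 32]
S = H·P̄·Hᵀ + R = [36 8; 8 23]
K = P̄·Hᵀ·S⁻¹ = [741/764 2/191; -729/764 80/191]
x' − x̄ = [-5211/764, 4143/764] = K·y
y = (KᵀK)⁻¹·Kᵀ·(x' − x̄) = [-7, -3]
z = y + H·x̄ = [-7, -3] + [6, 0] = [-1, -3]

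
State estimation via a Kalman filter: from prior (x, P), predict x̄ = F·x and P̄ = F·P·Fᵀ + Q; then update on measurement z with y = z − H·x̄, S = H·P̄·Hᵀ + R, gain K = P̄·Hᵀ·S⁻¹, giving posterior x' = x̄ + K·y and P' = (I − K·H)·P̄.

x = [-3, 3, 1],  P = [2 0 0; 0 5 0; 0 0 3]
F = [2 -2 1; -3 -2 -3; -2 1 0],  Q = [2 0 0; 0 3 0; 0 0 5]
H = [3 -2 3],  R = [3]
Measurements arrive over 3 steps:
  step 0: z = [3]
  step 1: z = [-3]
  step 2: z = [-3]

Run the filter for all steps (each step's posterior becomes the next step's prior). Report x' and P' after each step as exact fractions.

step 0: x' = [-3955/398, -1197/398, 1773/199], P' = [10925/398 5853/398 -3488/199; 5853/398 9375/398 132/199; -3488/199 132/199 3574/199]
step 1: x' = [-7391/4127, 85815/4127, 60575/4127], P' = [56672/4127 -98852/12381 -237820/12381; -98852/12381 3823030/37143 2824109/37143; -237820/12381 2824109/37143 2600155/37143]
step 2: x' = [-462754987/205916077, -557117682/205916077, -109181653/205916077], P' = [2395555903/205916077 831948141/205916077 -1880992373/205916077; 831948141/205916077 11726884956/205916077 6875968947/205916077; -1880992373/205916077 6875968947/205916077 6500304307/205916077]

step 0: x̄ = F·x = [-11, 0, 9]
step 0: P̄ = F·P·Fᵀ + Q = [33 -1 -18; -1 68 2; -18 2 18]
step 0: y = z − H·x̄ = [9]
step 0: S = H·P̄·Hᵀ + R = [398]
step 0: K = P̄·Hᵀ·S⁻¹ = [47/398; -133/398; -2/199]
step 0: x' = x̄ + K·y = [-3955/398, -1197/398, 1773/199]
step 0: P' = (I − K·H)·P̄ = [10925/398 5853/398 -3488/199; 5853/398 9375/398 132/199; -3488/199 132/199 3574/199]
step 1: x̄ = F·x = [-985/199, 3621/398, 6713/398]
step 1: P̄ = F·P·Fᵀ + Q = [6680/199 13026/199 -6558/199; 13026/199 149187/398 10005/398; -6558/199 10005/398 31653/398]
step 1: y = z − H·x̄ = [-8181/398]
step 1: S = H·P̄·Hᵀ + R = [334287/398]
step 1: K = P̄·Hᵀ·S⁻¹ = [-5708/37143; -63401/111429; 11867/111429]
step 1: x' = x̄ + K·y = [-7391/4127, 85815/4127, 60575/4127]
step 1: P' = (I − K·H)·P̄ = [56672/4127 -98852/12381 -237820/12381; -98852/12381 3823030/37143 2824109/37143; -237820/12381 2824109/37143 2600155/37143]
step 2: x̄ = F·x = [-125837/4127, -331182/4127, 100597/4127]
step 2: P̄ = F·P·Fᵀ + Q = [914325/4127 7185277/12381 -2404853/12381; 7185277/12381 60883732/37143 -17635415/37143; -2404853/12381 -17635415/37143 7235161/37143]
step 2: y = z − H·x̄ = [-599025/4127]
step 2: S = H·P̄·Hᵀ + R = [205916077/37143]
step 2: K = P̄·Hᵀ·S⁻¹ = [-40068564/205916077; -110006216/205916077; 35332636/205916077]
step 2: x' = x̄ + K·y = [-462754987/205916077, -557117682/205916077, -109181653/205916077]
step 2: P' = (I − K·H)·P̄ = [2395555903/205916077 831948141/205916077 -1880992373/205916077; 831948141/205916077 11726884956/205916077 6875968947/205916077; -1880992373/205916077 6875968947/205916077 6500304307/205916077]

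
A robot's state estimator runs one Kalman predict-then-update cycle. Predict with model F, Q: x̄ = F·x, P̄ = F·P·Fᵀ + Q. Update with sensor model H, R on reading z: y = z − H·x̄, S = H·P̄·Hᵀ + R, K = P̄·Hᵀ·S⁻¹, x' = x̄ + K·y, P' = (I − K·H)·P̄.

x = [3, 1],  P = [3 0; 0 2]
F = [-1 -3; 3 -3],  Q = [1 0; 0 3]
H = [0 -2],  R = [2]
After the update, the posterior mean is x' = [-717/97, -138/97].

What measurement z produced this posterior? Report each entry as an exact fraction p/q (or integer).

x̄ = F·x = [-6, 6]
P̄ = F·P·Fᵀ + Q = [22 9; 9 48]
S = H·P̄·Hᵀ + R = [194]
K = P̄·Hᵀ·S⁻¹ = [-9/97; -48/97]
x' − x̄ = [-135/97, -720/97] = K·y
y = (KᵀK)⁻¹·Kᵀ·(x' − x̄) = [15]
z = y + H·x̄ = [15] + [-12] = [3]

z = [3]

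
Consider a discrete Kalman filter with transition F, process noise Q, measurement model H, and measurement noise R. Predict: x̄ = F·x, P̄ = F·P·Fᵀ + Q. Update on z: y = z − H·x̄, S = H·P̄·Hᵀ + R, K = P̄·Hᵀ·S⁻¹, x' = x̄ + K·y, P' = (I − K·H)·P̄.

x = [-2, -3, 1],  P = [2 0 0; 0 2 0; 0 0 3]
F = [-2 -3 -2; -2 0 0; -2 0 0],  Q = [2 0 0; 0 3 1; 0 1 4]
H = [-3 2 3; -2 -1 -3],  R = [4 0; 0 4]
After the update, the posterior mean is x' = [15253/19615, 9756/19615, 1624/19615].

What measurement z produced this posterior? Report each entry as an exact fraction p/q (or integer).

x̄ = F·x = [11, 4, 4]
P̄ = F·P·Fᵀ + Q = [40 8 8; 8 11 9; 8 9 12]
S = H·P̄·Hᵀ + R = [384 45; 45 465]
K = P̄·Hᵀ·S⁻¹ = [-2144/11769 -13136/58845; 937/11769 -2429/19615; 371/3923 -8258/58845]
x' − x̄ = [-200512/19615, -68704/19615, -76836/19615] = K·y
y = (KᵀK)⁻¹·Kᵀ·(x' − x̄) = [12, 36]
z = y + H·x̄ = [12, 36] + [-13, -38] = [-1, -2]

z = [-1, -2]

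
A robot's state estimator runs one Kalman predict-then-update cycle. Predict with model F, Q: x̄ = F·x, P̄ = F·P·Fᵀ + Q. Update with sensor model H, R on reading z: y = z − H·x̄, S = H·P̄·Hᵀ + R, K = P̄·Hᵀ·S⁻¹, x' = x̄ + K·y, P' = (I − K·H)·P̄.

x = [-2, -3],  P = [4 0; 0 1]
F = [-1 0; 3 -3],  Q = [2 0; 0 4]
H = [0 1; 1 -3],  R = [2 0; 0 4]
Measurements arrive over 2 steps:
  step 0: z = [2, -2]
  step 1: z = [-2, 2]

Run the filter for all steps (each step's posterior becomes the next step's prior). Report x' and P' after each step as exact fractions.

step 0: x̄ = F·x = [2, 3]
step 0: P̄ = F·P·Fᵀ + Q = [6 -12; -12 49]
step 0: y = z − H·x̄ = [-1, 5]
step 0: S = H·P̄·Hᵀ + R = [51 -159; -159 523]
step 0: K = P̄·Hᵀ·S⁻¹ = [67/232 39/232; 173/696 -53/232]
step 0: x' = x̄ + K·y = [74/29, 140/87]
step 0: P' = (I − K·H)·P̄ = [279/116 67/116; 67/116 173/348]
step 1: x̄ = F·x = [-74/29, 82/29]
step 1: P̄ = F·P·Fᵀ + Q = [511/116 -159/29; -159/29 572/29]
step 1: y = z − H·x̄ = [-140/29, 378/29]
step 1: S = H·P̄·Hᵀ + R = [630/29 -1875/29; -1875/29 25383/116]
step 1: K = P̄·Hᵀ·S⁻¹ = [2872/11085 127/739; 2624/11085 -500/2217]
step 1: x' = x̄ + K·y = [-3464/2217, -2782/2217]
step 1: P' = (I − K·H)·P̄ = [8284/3695 5744/11085; 5744/11085 5248/11085]

step 0: x' = [74/29, 140/87], P' = [279/116 67/116; 67/116 173/348]
step 1: x' = [-3464/2217, -2782/2217], P' = [8284/3695 5744/11085; 5744/11085 5248/11085]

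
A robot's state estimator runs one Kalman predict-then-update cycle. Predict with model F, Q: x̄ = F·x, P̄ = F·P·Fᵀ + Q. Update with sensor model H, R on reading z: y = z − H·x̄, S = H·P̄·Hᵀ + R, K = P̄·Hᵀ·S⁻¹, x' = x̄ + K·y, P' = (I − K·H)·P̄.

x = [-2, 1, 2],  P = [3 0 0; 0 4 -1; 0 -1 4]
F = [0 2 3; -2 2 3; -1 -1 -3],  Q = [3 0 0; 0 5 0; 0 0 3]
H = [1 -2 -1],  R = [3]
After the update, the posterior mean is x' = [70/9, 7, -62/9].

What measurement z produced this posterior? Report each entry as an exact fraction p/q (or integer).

x̄ = F·x = [8, 12, -5]
P̄ = F·P·Fᵀ + Q = [43 40 -35; 40 57 -29; -35 -29 40]
S = H·P̄·Hᵀ + R = [108]
K = P̄·Hᵀ·S⁻¹ = [-1/54; -5/12; -17/108]
x' − x̄ = [-2/9, -5, -17/9] = K·y
y = (KᵀK)⁻¹·Kᵀ·(x' − x̄) = [12]
z = y + H·x̄ = [12] + [-11] = [1]

z = [1]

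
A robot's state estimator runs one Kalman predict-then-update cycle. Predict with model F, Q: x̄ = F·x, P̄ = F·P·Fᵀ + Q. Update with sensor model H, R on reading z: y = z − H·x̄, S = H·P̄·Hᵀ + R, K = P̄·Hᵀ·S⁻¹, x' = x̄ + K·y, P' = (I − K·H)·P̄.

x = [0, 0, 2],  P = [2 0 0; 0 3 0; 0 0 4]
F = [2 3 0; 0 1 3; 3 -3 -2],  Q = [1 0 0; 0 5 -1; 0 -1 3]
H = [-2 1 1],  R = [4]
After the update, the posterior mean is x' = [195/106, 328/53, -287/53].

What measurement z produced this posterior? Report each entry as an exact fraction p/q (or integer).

z = [-3]

x̄ = F·x = [0, 6, -4]
P̄ = F·P·Fᵀ + Q = [36 9 -15; 9 44 -34; -15 -34 64]
S = H·P̄·Hᵀ + R = [212]
K = P̄·Hᵀ·S⁻¹ = [-39/106; -2/53; 15/53]
x' − x̄ = [195/106, 10/53, -75/53] = K·y
y = (KᵀK)⁻¹·Kᵀ·(x' − x̄) = [-5]
z = y + H·x̄ = [-5] + [2] = [-3]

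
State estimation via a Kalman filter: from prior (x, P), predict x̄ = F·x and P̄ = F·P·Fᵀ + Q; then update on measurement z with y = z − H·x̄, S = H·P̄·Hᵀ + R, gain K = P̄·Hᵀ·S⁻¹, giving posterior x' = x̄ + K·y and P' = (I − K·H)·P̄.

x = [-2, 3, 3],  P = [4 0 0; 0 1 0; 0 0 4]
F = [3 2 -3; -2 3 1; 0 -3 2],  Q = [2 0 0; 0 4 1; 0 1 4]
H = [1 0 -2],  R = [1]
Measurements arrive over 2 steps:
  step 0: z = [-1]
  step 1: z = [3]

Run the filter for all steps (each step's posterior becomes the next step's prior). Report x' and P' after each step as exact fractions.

step 0: x' = [-853/105, 332/21, -1121/315], P' = [614/35 -118/7 898/105; -118/7 211/7 -176/21; 898/105 -176/21 1391/315]
step 1: x' = [443919/659210, 2221263/659210, -393194/329605], P' = [15855319/659210 -12852107/659210 3940906/329605; -12852107/659210 19432241/659210 -3288438/329605; 3940906/329605 -3288438/329605 2041353/329605]

step 0: x̄ = F·x = [-9, 16, -3]
step 0: P̄ = F·P·Fᵀ + Q = [78 -30 -30; -30 33 0; -30 0 29]
step 0: y = z − H·x̄ = [2]
step 0: S = H·P̄·Hᵀ + R = [315]
step 0: K = P̄·Hᵀ·S⁻¹ = [46/105; -2/21; -88/315]
step 0: x' = x̄ + K·y = [-853/105, 332/21, -1121/315]
step 0: P' = (I − K·H)·P̄ = [614/35 -118/7 898/105; -118/7 211/7 -176/21; 898/105 -176/21 1391/315]
step 1: x̄ = F·x = [1882/105, 18937/315, -17182/315]
step 1: P̄ = F·P·Fᵀ + Q = [2259/35 11939/105 -11894/105; 11939/105 147314/315 -132914/315; -11894/105 -132914/315 123959/315]
step 1: y = z − H·x̄ = [-7813/63]
step 1: S = H·P̄·Hᵀ + R = [131842/63]
step 1: K = P̄·Hᵀ·S⁻¹ = [18339/131842; 60329/131842; -28360/65921]
step 1: x' = x̄ + K·y = [443919/659210, 2221263/659210, -393194/329605]
step 1: P' = (I − K·H)·P̄ = [15855319/659210 -12852107/659210 3940906/329605; -12852107/659210 19432241/659210 -3288438/329605; 3940906/329605 -3288438/329605 2041353/329605]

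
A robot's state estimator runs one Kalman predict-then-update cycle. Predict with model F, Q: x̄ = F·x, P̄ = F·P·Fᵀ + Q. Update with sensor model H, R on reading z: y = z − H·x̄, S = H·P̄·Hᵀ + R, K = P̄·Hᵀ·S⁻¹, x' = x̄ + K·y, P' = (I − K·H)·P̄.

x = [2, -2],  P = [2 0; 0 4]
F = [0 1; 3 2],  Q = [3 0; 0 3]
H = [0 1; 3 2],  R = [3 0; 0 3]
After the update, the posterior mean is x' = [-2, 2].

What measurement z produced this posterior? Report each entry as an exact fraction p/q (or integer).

z = [2, -2]

x̄ = F·x = [-2, 2]
P̄ = F·P·Fᵀ + Q = [7 8; 8 37]
S = H·P̄·Hᵀ + R = [40 98; 98 310]
K = P̄·Hᵀ·S⁻¹ = [-191/466 58/233; 311/466 49/466]
x' − x̄ = [0, 0] = K·y
y = (KᵀK)⁻¹·Kᵀ·(x' − x̄) = [0, 0]
z = y + H·x̄ = [0, 0] + [2, -2] = [2, -2]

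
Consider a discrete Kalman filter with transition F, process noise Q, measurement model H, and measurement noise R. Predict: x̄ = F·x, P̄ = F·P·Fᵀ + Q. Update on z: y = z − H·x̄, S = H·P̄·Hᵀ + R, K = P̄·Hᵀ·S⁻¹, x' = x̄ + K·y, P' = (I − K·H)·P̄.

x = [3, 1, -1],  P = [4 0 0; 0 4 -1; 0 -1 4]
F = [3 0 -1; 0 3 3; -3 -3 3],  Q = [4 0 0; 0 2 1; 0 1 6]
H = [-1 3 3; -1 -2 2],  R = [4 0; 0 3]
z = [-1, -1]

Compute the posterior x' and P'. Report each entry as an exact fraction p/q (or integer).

x̄ = F·x = [10, 0, -15]
P̄ = F·P·Fᵀ + Q = [44 -9 -51; -9 56 1; -51 1 132]
y = z − H·x̄ = [54, 39]
S = H·P̄·Hᵀ + R = [2118 764; 764 959]
K = P̄·Hᵀ·S⁻¹ = [-58512/723733 -49984/723733; 124892/723733 -175719/723733; 96209/723733 159567/723733]
x' = x̄ + K·y = [2128306/723733, -108873/723733, 562404/723733]
P' = (I − K·H)·P̄ = [12339612/723733 -1029821/723733 5065009/723733; -1029821/723733 300869/723733 -477620/723733; 5065009/723733 -477620/723733 2294235/723733]

x' = [2128306/723733, -108873/723733, 562404/723733]
P' = [12339612/723733 -1029821/723733 5065009/723733; -1029821/723733 300869/723733 -477620/723733; 5065009/723733 -477620/723733 2294235/723733]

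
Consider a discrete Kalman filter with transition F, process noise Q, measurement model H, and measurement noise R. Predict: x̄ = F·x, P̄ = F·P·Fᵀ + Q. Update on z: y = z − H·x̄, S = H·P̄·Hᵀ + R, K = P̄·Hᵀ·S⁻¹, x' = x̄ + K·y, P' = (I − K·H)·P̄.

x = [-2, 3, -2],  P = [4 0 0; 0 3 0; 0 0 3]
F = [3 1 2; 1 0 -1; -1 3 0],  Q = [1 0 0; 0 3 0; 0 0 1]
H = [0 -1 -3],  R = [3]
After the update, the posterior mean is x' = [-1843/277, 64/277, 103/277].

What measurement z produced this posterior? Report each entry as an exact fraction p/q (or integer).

z = [-1]

x̄ = F·x = [-7, 0, 11]
P̄ = F·P·Fᵀ + Q = [52 6 -3; 6 10 -4; -3 -4 32]
S = H·P̄·Hᵀ + R = [277]
K = P̄·Hᵀ·S⁻¹ = [3/277; 2/277; -92/277]
x' − x̄ = [96/277, 64/277, -2944/277] = K·y
y = (KᵀK)⁻¹·Kᵀ·(x' − x̄) = [32]
z = y + H·x̄ = [32] + [-33] = [-1]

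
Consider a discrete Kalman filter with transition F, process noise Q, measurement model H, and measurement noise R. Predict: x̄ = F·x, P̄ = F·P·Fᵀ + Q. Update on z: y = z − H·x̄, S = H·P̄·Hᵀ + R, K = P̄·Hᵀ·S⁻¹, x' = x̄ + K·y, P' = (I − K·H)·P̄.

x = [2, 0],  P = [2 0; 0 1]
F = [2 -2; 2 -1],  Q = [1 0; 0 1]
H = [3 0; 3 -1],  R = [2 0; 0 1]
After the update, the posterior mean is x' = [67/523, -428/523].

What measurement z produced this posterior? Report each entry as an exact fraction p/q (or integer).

z = [-1, 2]

x̄ = F·x = [4, 4]
P̄ = F·P·Fᵀ + Q = [13 10; 10 10]
S = H·P̄·Hᵀ + R = [119 87; 87 68]
K = P̄·Hᵀ·S⁻¹ = [129/523 58/523; 300/523 -230/523]
x' − x̄ = [-2025/523, -2520/523] = K·y
y = (KᵀK)⁻¹·Kᵀ·(x' − x̄) = [-13, -6]
z = y + H·x̄ = [-13, -6] + [12, 8] = [-1, 2]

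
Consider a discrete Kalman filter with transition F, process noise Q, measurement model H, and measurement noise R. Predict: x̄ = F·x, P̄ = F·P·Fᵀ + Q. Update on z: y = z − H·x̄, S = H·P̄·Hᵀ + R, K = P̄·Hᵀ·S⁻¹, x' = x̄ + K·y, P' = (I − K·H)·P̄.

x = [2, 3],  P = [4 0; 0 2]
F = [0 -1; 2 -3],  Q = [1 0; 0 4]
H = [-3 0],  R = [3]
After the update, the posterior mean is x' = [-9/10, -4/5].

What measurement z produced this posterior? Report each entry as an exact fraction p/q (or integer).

x̄ = F·x = [-3, -5]
P̄ = F·P·Fᵀ + Q = [3 6; 6 38]
S = H·P̄·Hᵀ + R = [30]
K = P̄·Hᵀ·S⁻¹ = [-3/10; -3/5]
x' − x̄ = [21/10, 21/5] = K·y
y = (KᵀK)⁻¹·Kᵀ·(x' − x̄) = [-7]
z = y + H·x̄ = [-7] + [9] = [2]

z = [2]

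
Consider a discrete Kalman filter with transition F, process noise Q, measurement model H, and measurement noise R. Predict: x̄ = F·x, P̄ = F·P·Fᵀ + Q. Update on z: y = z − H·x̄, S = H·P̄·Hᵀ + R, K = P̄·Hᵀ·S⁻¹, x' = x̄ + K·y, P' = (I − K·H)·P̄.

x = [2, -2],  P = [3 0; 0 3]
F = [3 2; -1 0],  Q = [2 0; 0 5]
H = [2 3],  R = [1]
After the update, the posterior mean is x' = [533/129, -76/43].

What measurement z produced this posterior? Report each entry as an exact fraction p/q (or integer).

z = [3]

x̄ = F·x = [2, -2]
P̄ = F·P·Fᵀ + Q = [41 -9; -9 8]
S = H·P̄·Hᵀ + R = [129]
K = P̄·Hᵀ·S⁻¹ = [55/129; 2/43]
x' − x̄ = [275/129, 10/43] = K·y
y = (KᵀK)⁻¹·Kᵀ·(x' − x̄) = [5]
z = y + H·x̄ = [5] + [-2] = [3]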